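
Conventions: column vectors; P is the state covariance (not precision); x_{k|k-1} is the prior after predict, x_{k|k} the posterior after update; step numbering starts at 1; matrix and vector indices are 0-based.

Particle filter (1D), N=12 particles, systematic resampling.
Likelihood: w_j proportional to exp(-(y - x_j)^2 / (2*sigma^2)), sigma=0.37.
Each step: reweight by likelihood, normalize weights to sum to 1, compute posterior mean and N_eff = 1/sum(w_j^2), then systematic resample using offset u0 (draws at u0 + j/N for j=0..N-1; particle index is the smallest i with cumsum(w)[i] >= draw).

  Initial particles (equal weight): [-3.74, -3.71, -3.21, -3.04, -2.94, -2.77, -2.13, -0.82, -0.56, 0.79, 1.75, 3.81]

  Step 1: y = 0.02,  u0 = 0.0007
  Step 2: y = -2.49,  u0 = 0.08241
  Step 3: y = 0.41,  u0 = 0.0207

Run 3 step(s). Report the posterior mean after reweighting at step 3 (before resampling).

step 1: w=[0.0000, 0.0000, 0.0000, 0.0000, 0.0000, 0.0000, 0.0000, 0.1572, 0.6055, 0.2373, 0.0000, 0.0000]  mean=-0.2805  Neff=2.2340  idx=[7, 7, 8, 8, 8, 8, 8, 8, 8, 8, 9, 9]
step 2: w=[0.4421, 0.4421, 0.0145, 0.0145, 0.0145, 0.0145, 0.0145, 0.0145, 0.0145, 0.0145, 0.0000, 0.0000]  mean=-0.7899  Neff=2.5476  idx=[0, 0, 0, 0, 0, 1, 1, 1, 1, 1, 4, 9]
step 3: w=[0.0382, 0.0382, 0.0382, 0.0382, 0.0382, 0.0382, 0.0382, 0.0382, 0.0382, 0.0382, 0.3088, 0.3088]  mean=-0.6594  Neff=4.8691  idx=[0, 2, 4, 7, 9, 10, 10, 10, 10, 11, 11, 11]

post_mean = -0.6594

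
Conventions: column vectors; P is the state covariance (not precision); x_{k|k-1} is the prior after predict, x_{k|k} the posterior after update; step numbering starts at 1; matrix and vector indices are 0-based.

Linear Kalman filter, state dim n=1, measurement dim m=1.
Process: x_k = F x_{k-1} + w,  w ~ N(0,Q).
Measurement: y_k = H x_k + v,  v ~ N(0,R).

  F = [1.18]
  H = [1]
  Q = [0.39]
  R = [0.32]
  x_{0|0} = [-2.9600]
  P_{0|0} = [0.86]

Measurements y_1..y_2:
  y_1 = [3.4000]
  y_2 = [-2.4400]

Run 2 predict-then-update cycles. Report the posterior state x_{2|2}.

x_post = [-0.9337]

step 1: x^-=[-3.4928]  P^-=[1.5875]  S=[1.9075]  K=[0.8322]  nu=[6.8928]  x^+=[2.2436]  P^+=[0.2663]
step 2: x^-=[2.6475]  P^-=[0.7608]  S=[1.0808]  K=[0.7039]  nu=[-5.0875]  x^+=[-0.9337]  P^+=[0.2253]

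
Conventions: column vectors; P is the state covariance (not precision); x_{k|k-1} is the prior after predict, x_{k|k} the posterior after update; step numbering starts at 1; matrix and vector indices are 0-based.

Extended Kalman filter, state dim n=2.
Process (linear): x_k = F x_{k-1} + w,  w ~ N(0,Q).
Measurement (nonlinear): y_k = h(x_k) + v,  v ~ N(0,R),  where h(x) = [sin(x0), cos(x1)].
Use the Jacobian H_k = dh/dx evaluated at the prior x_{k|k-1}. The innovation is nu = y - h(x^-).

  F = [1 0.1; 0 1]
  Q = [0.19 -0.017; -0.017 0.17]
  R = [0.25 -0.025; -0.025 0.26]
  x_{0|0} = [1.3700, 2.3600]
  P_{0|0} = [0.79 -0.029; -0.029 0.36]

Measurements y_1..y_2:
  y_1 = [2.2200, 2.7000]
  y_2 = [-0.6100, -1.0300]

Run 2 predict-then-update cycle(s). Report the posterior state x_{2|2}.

x_post = [0.4685, -0.7660]

step 1: x^-=[1.6060, 2.3600]  P^-=[0.9778 -0.0100; -0.0100 0.5300]  H_jac=[-0.0352 0.0000; 0.0000 -0.7044]  S=[0.2512 -0.0252; -0.0252 0.5230]  K=[-0.1363 0.0069; -0.0707 -0.7173]  nu=[1.2206, 3.4098]  x^+=[1.4631, -0.1720]  P^+=[0.9731 -0.0074; -0.0074 0.2622]
step 2: x^-=[1.4459, -0.1720]  P^-=[1.1642 0.0018; 0.0018 0.4322]  H_jac=[0.1246 0.0000; 0.0000 0.1712]  S=[0.2681 -0.0250; -0.0250 0.2727]  K=[0.5457 0.0511; 0.0264 0.2738]  nu=[-1.6022, -2.0152]  x^+=[0.4685, -0.7660]  P^+=[1.0851 -0.0021; -0.0021 0.4120]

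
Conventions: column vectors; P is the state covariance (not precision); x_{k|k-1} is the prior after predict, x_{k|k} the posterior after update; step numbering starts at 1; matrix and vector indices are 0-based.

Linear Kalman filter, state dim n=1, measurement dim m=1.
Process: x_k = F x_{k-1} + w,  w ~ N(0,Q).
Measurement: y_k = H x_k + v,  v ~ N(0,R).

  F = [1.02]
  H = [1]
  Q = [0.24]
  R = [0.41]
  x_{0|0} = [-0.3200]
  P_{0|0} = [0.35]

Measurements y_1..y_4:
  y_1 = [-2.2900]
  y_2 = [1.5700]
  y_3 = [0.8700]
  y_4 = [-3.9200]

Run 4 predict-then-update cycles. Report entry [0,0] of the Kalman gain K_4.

K[0,0] = 0.5333

step 1: x^-=[-0.3264]  P^-=[0.6041]  S=[1.0141]  K=[0.5957]  nu=[-1.9636]  x^+=[-1.4961]  P^+=[0.2442]
step 2: x^-=[-1.5261]  P^-=[0.4941]  S=[0.9041]  K=[0.5465]  nu=[3.0961]  x^+=[0.1660]  P^+=[0.2241]
step 3: x^-=[0.1693]  P^-=[0.4731]  S=[0.8831]  K=[0.5357]  nu=[0.7007]  x^+=[0.5447]  P^+=[0.2197]
step 4: x^-=[0.5556]  P^-=[0.4685]  S=[0.8785]  K=[0.5333]  nu=[-4.4756]  x^+=[-1.8313]  P^+=[0.2187]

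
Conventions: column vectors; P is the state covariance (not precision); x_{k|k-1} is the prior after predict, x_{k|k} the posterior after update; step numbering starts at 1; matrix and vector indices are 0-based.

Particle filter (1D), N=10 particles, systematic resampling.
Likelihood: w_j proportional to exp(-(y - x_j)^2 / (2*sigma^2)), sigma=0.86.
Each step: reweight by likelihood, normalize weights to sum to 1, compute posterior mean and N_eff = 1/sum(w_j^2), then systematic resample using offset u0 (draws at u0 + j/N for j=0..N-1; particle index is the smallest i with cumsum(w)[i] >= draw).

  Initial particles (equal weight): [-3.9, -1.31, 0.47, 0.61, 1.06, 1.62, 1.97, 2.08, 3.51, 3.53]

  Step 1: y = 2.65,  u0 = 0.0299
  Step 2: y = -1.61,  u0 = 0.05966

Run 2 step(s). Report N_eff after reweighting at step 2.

step 1: w=[0.0000, 0.0000, 0.0115, 0.0171, 0.0517, 0.1394, 0.2089, 0.2292, 0.1732, 0.1691]  mean=2.3894  Neff=5.6416  idx=[4, 5, 6, 6, 7, 7, 7, 8, 8, 9]
step 2: w=[0.8423, 0.0902, 0.0180, 0.0180, 0.0105, 0.0105, 0.0105, 0.0000, 0.0000, 0.0000]  mean=1.1754  Neff=1.3917  idx=[0, 0, 0, 0, 0, 0, 0, 0, 1, 3]

N_eff = 1.3917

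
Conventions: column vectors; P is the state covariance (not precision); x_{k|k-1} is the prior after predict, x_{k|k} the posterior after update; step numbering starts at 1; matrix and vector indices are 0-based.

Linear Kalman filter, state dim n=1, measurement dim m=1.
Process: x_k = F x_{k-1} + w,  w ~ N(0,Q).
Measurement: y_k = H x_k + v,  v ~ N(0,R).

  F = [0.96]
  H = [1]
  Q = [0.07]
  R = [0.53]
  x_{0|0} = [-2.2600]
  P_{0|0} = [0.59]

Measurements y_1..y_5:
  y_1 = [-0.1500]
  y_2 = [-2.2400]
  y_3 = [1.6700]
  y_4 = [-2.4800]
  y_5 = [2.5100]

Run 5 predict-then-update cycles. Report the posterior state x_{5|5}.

x_post = [0.0274]

step 1: x^-=[-2.1696]  P^-=[0.6137]  S=[1.1437]  K=[0.5366]  nu=[2.0196]  x^+=[-1.0859]  P^+=[0.2844]
step 2: x^-=[-1.0424]  P^-=[0.3321]  S=[0.8621]  K=[0.3852]  nu=[-1.1976]  x^+=[-1.5038]  P^+=[0.2042]
step 3: x^-=[-1.4436]  P^-=[0.2582]  S=[0.7882]  K=[0.3276]  nu=[3.1136]  x^+=[-0.4237]  P^+=[0.1736]
step 4: x^-=[-0.4068]  P^-=[0.2300]  S=[0.7600]  K=[0.3026]  nu=[-2.0732]  x^+=[-1.0342]  P^+=[0.1604]
step 5: x^-=[-0.9928]  P^-=[0.2178]  S=[0.7478]  K=[0.2913]  nu=[3.5028]  x^+=[0.0274]  P^+=[0.1544]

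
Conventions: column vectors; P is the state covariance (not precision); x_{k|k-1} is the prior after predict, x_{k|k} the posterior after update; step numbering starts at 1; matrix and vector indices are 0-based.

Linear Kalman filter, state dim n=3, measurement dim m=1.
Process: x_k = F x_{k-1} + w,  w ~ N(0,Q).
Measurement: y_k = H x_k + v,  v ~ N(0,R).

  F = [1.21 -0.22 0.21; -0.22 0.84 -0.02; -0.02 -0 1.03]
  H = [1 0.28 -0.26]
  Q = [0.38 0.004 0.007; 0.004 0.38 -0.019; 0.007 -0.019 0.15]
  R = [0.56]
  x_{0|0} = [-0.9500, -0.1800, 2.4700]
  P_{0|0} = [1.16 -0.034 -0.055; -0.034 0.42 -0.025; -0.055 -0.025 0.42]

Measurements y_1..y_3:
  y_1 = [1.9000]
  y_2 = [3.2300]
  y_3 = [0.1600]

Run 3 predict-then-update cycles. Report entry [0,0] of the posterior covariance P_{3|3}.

P_post[0,0] = 0.6485

step 1: x^-=[-0.5912, 0.0084, 2.5631]  P^-=[2.1097 -0.4210 0.0070; -0.4210 0.7456 -0.0312; 0.0070 -0.0312 0.5983]  S=[2.5337]  K=[0.7854; -0.0806; -0.0621]  nu=[3.1553]  x^+=[1.8869, -0.2458, 2.3672]  P^+=[0.5468 -0.2607 0.1305; -0.2607 0.7291 -0.0438; 0.1305 -0.0438 0.5885]
step 2: x^-=[2.8344, -0.6690, 2.4005]  P^-=[1.4509 -0.5734 0.2920; -0.5734 1.0201 -0.0918; 0.2920 -0.0918 0.7692]  S=[1.6833]  K=[0.7215; -0.1568; 0.0394]  nu=[1.2071]  x^+=[3.7052, -0.8582, 2.4480]  P^+=[0.5747 -0.3830 0.2442; -0.3830 0.9788 -0.0814; 0.2442 -0.0814 0.7666]
step 3: x^-=[5.1862, -1.5850, 2.4473]  P^-=[1.6382 -0.7728 0.4789; -0.7728 1.2452 -0.1515; 0.4789 -0.1515 0.9535]  S=[1.7005]  K=[0.7629; -0.2263; 0.1109]  nu=[-3.9461]  x^+=[2.1758, -0.6921, 2.0096]  P^+=[0.6485 -0.4793 0.3350; -0.4793 1.1581 -0.1088; 0.3350 -0.1088 0.9325]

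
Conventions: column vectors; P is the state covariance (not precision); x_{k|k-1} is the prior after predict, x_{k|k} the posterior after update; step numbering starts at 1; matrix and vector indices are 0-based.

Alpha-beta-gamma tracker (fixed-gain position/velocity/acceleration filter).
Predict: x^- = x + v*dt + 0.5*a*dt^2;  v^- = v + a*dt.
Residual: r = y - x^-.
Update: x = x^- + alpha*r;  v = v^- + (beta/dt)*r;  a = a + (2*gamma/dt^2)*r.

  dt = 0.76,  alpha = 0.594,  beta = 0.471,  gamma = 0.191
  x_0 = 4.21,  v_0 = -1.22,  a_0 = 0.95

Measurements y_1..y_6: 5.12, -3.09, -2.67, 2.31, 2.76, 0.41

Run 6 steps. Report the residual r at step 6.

step 1: x_pred=3.5572  r=1.5628  x^+=4.4855  v^+=0.4705  a^+=1.9836
step 2: x_pred=5.4160  r=-8.5060  x^+=0.3634  v^+=-3.2934  a^+=-3.6419
step 3: x_pred=-3.1913  r=0.5213  x^+=-2.8817  v^+=-5.7381  a^+=-3.2971
step 4: x_pred=-8.1948  r=10.5048  x^+=-1.9550  v^+=-1.7337  a^+=3.6503
step 5: x_pred=-2.2184  r=4.9784  x^+=0.7388  v^+=4.1258  a^+=6.9428
step 6: x_pred=5.8795  r=-5.4695  x^+=2.6306  v^+=6.0127  a^+=3.3255

resid = -5.4695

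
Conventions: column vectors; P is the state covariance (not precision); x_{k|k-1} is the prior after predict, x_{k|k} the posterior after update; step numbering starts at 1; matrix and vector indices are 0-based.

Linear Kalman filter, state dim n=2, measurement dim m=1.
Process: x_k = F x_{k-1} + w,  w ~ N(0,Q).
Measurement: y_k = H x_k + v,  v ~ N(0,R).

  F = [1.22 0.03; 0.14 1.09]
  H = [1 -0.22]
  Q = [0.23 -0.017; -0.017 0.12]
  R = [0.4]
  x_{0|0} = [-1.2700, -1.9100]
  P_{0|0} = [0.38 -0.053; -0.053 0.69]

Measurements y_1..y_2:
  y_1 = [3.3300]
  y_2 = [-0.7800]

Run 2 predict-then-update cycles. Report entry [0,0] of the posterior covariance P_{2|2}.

step 1: x^-=[-1.6067, -2.2597]  P^-=[0.7923 -0.0002; -0.0002 0.9311]  S=[1.2375]  K=[0.6403; -0.1657]  nu=[4.4396]  x^+=[1.2360, -2.9954]  P^+=[0.2850 0.1311; 0.1311 0.8971]
step 2: x^-=[1.4181, -3.0919]  P^-=[0.6645 0.2359; 0.2359 1.2314]  S=[1.0204]  K=[0.6004; -0.0344]  nu=[-2.8783]  x^+=[-0.3101, -2.9931]  P^+=[0.2967 0.2569; 0.2569 1.2302]

P_post[0,0] = 0.2967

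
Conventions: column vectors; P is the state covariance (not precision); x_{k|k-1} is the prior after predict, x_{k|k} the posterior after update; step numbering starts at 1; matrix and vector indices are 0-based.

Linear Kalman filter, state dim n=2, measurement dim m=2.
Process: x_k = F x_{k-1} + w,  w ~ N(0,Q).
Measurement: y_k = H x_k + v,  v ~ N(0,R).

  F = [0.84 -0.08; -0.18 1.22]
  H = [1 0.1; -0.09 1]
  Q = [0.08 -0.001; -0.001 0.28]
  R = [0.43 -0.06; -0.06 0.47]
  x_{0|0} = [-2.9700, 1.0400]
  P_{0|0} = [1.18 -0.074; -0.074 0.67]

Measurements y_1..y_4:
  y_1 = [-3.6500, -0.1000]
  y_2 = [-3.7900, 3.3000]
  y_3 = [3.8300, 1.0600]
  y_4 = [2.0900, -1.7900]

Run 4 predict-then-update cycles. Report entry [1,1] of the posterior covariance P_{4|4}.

P_post[1,1] = 0.2788

step 1: x^-=[-2.5780, 1.8034]  P^-=[0.9268 -0.3217; -0.3217 1.3480]  S=[1.3060 -0.3274; -0.3274 1.8834]  K=[0.6599 -0.1004; 0.0420 0.7384]  nu=[-1.2523, -2.1354]  x^+=[-3.1901, 0.1740]  P^+=[0.2958 -0.0602; -0.0602 0.3391]
step 2: x^-=[-2.6936, 0.7865]  P^-=[0.2990 -0.1413; -0.1413 0.8207]  S=[0.7089 -0.1449; -0.1449 1.3186]  K=[0.3843 -0.0854; 0.0466 0.6372]  nu=[-1.1751, 2.2711]  x^+=[-3.3390, 2.1788]  P^+=[0.1751 -0.0474; -0.0474 0.2924]
step 3: x^-=[-2.9791, 3.2592]  P^-=[0.2118 -0.1053; -0.1053 0.7417]  S=[0.6282 -0.1092; -0.1092 1.2324]  K=[0.3076 -0.0736; 0.0573 0.6146]  nu=[6.4832, -2.4673]  x^+=[-0.8030, 2.1145]  P^+=[0.1407 -0.0404; -0.0404 0.2818]
step 4: x^-=[-0.8437, 2.7242]  P^-=[0.1865 -0.0918; -0.0918 0.7217]  S=[0.6054 -0.0956; -0.0956 1.2098]  K=[0.2823 -0.0674; 0.0637 0.6084]  nu=[2.6613, -4.5901]  x^+=[0.2172, 0.1008]  P^+=[0.1291 -0.0370; -0.0370 0.2788]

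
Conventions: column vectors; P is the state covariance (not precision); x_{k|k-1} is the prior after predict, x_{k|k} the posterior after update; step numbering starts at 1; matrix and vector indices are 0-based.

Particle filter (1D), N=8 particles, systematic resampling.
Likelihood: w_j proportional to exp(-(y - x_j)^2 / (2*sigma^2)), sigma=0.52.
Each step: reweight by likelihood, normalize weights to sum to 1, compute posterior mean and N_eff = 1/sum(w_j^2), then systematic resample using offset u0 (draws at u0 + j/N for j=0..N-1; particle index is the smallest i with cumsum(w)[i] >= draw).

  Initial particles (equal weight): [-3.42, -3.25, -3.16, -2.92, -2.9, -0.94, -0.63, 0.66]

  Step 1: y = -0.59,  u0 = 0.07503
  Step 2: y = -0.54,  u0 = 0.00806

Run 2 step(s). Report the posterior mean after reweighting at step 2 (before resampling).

step 1: w=[0.0000, 0.0000, 0.0000, 0.0000, 0.0000, 0.4310, 0.5389, 0.0301]  mean=-0.7249  Neff=2.0961  idx=[5, 5, 5, 6, 6, 6, 6, 6]
step 2: w=[0.1039, 0.1039, 0.1039, 0.1376, 0.1376, 0.1376, 0.1376, 0.1376]  mean=-0.7267  Neff=7.8660  idx=[0, 1, 2, 3, 4, 5, 6, 7]

post_mean = -0.7267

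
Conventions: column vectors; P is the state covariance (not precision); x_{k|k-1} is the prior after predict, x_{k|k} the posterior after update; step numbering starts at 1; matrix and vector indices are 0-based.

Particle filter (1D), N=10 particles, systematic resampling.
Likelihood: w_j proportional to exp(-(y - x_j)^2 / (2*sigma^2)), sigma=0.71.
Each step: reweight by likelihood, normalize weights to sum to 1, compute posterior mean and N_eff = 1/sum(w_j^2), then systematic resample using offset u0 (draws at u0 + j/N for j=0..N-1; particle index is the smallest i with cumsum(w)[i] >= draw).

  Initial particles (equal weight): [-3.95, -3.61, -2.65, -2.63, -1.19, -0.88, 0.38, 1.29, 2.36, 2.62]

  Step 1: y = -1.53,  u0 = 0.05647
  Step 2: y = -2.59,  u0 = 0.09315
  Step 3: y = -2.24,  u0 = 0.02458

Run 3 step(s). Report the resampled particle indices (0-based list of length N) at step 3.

resampled_idx = [0, 1, 1, 2, 3, 4, 5, 6, 7, 7]

step 1: w=[0.0014, 0.0063, 0.1320, 0.1380, 0.4085, 0.3013, 0.0123, 0.0002, 0.0000, 0.0000]  mean=-1.4873  Neff=3.3970  idx=[2, 3, 3, 4, 4, 4, 4, 5, 5, 5]
step 2: w=[0.2671, 0.2676, 0.2676, 0.0384, 0.0384, 0.0384, 0.0384, 0.0147, 0.0147, 0.0147]  mean=-2.3370  Neff=4.5226  idx=[0, 0, 1, 1, 1, 2, 2, 2, 5, 9]
step 3: w=[0.1152, 0.1152, 0.1170, 0.1170, 0.1170, 0.1170, 0.1170, 0.1170, 0.0456, 0.0217]  mean=-2.5309  Neff=8.9855  idx=[0, 1, 1, 2, 3, 4, 5, 6, 7, 7]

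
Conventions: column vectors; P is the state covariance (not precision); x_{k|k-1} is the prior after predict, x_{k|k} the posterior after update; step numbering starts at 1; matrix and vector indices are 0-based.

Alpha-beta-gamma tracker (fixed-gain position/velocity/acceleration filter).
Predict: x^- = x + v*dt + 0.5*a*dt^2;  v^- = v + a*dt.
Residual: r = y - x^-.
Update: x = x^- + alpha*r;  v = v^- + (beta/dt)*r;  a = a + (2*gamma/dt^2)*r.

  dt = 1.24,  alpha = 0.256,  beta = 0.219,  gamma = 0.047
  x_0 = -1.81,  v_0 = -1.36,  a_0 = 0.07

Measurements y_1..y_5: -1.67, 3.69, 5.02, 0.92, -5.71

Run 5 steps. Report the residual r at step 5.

step 1: x_pred=-3.4426  r=1.7726  x^+=-2.9888  v^+=-0.9601  a^+=0.1784
step 2: x_pred=-4.0422  r=7.7322  x^+=-2.0628  v^+=0.6266  a^+=0.6511
step 3: x_pred=-0.7852  r=5.8052  x^+=0.7009  v^+=2.4593  a^+=1.0060
step 4: x_pred=4.5238  r=-3.6038  x^+=3.6012  v^+=3.0702  a^+=0.7857
step 5: x_pred=8.0122  r=-13.7222  x^+=4.4993  v^+=1.6209  a^+=-0.0532

resid = -13.7222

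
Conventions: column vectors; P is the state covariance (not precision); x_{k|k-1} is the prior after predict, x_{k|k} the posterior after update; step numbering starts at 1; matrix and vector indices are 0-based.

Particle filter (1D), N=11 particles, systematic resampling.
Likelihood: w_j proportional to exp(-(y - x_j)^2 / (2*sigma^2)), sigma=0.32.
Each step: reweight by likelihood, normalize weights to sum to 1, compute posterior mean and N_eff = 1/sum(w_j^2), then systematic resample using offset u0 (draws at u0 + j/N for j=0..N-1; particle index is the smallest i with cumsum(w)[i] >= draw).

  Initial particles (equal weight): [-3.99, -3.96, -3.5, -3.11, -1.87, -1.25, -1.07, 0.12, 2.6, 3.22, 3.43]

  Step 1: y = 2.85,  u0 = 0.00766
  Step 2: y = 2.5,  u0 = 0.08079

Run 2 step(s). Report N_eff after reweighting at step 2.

N_eff = 6.6881

step 1: w=[0.0000, 0.0000, 0.0000, 0.0000, 0.0000, 0.0000, 0.0000, 0.0000, 0.5107, 0.3552, 0.1341]  mean=2.9315  Neff=2.4692  idx=[8, 8, 8, 8, 8, 8, 9, 9, 9, 9, 10]
step 2: w=[0.1575, 0.1575, 0.1575, 0.1575, 0.1575, 0.1575, 0.0132, 0.0132, 0.0132, 0.0132, 0.0024]  mean=2.6346  Neff=6.6881  idx=[0, 1, 1, 2, 2, 3, 3, 4, 5, 5, 9]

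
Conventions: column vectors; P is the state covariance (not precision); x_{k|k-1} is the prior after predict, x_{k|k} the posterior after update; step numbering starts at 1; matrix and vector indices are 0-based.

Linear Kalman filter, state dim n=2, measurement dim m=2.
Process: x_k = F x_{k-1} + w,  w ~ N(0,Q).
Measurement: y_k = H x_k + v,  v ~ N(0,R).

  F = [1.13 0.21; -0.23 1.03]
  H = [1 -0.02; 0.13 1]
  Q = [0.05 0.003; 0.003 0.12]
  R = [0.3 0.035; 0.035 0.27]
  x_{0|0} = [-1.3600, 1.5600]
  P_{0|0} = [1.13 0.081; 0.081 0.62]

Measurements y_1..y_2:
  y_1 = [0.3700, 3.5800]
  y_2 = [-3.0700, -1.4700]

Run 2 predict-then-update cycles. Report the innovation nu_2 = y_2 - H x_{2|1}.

innov = [-3.8353, -4.7427]

step 1: x^-=[-1.2092, 1.9196]  P^-=[1.5587 -0.0662; -0.0662 0.7992]  S=[1.8616 0.1556; 0.1556 1.0783]  K=[0.8375 0.0057; -0.1067 0.7486]  nu=[1.6176, 1.8176]  x^+=[0.1558, 3.1075]  P^+=[0.2514 -0.0018; -0.0018 0.1986]
step 2: x^-=[0.8286, 3.1649]  P^-=[0.3789 -0.0214; -0.0214 0.3449]  S=[0.6799 0.0560; 0.0560 0.6157]  K=[0.5584 -0.0056; -0.0881 0.5636]  nu=[-3.8353, -4.7427]  x^+=[-1.2865, 0.8297]  P^+=[0.1672 -0.0037; -0.0037 0.1496]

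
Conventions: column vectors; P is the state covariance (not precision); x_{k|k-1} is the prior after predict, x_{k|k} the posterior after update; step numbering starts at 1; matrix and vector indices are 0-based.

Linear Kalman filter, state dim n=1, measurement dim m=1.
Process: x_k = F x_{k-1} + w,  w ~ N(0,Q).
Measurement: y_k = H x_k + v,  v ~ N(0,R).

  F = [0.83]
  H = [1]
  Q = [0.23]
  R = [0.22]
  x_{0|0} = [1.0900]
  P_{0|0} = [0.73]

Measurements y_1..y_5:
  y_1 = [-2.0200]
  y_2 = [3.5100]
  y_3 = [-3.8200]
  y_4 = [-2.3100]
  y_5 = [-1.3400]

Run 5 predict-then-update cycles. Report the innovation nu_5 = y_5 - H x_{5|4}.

step 1: x^-=[0.9047]  P^-=[0.7329]  S=[0.9529]  K=[0.7691]  nu=[-2.9247]  x^+=[-1.3448]  P^+=[0.1692]
step 2: x^-=[-1.1162]  P^-=[0.3466]  S=[0.5666]  K=[0.6117]  nu=[4.6262]  x^+=[1.7136]  P^+=[0.1346]
step 3: x^-=[1.4223]  P^-=[0.3227]  S=[0.5427]  K=[0.5946]  nu=[-5.2423]  x^+=[-1.6949]  P^+=[0.1308]
step 4: x^-=[-1.4068]  P^-=[0.3201]  S=[0.5401]  K=[0.5927]  nu=[-0.9032]  x^+=[-1.9421]  P^+=[0.1304]
step 5: x^-=[-1.6119]  P^-=[0.3198]  S=[0.5398]  K=[0.5925]  nu=[0.2719]  x^+=[-1.4508]  P^+=[0.1303]

innov = [0.2719]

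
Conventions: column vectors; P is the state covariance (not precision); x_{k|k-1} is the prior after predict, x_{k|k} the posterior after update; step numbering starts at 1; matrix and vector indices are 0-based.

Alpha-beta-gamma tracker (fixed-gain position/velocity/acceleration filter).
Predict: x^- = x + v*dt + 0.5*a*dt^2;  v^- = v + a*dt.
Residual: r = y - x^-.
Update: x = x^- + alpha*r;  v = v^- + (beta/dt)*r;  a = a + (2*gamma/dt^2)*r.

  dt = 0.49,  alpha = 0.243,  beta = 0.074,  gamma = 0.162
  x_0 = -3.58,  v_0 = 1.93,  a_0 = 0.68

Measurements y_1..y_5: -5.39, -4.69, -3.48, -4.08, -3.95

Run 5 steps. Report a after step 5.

step 1: x_pred=-2.5527  r=-2.8373  x^+=-3.2421  v^+=1.8347  a^+=-3.1488
step 2: x_pred=-2.7211  r=-1.9689  x^+=-3.1996  v^+=-0.0055  a^+=-5.8057
step 3: x_pred=-3.8993  r=0.4193  x^+=-3.7974  v^+=-2.7870  a^+=-5.2399
step 4: x_pred=-5.7921  r=1.7121  x^+=-5.3760  v^+=-5.0960  a^+=-2.9296
step 5: x_pred=-8.2248  r=4.2748  x^+=-7.1860  v^+=-5.8859  a^+=2.8390

a_post = 2.8390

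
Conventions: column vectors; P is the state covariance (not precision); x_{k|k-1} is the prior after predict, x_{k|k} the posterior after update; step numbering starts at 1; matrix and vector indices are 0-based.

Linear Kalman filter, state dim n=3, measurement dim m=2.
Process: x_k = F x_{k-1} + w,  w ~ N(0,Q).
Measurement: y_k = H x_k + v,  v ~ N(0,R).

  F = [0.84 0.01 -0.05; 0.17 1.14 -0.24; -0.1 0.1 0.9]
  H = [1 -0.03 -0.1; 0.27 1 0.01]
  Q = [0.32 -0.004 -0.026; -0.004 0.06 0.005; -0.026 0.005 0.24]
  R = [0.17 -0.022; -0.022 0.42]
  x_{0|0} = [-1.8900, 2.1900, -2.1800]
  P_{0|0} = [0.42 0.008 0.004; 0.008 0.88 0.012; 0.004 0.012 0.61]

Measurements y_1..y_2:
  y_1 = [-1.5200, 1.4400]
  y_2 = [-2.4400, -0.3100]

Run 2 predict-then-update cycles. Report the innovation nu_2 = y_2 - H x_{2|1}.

step 1: x^-=[-1.4567, 2.6985, -1.5540]  P^-=[0.6178 0.0794 -0.0841; 0.0794 1.2471 -0.0216; -0.0841 -0.0216 0.7484]  S=[0.8083 0.1890; 0.1890 1.7543]  K=[0.7581 0.0582; -0.1174 0.7357; -0.1959 0.0001]  nu=[-0.1377, -0.8497]  x^+=[-1.6106, 2.0896, -1.5271]  P^+=[0.1306 -0.0279 0.0380; -0.0279 0.3192 -0.0131; 0.0380 -0.0131 0.7174]
step 2: x^-=[-1.2556, 2.4749, -1.0044]  P^-=[0.4103 -0.0071 -0.0423; -0.0071 0.5132 -0.1195; -0.0423 -0.1195 0.8169]  S=[0.5971 0.0783; 0.0783 0.9568]  K=[0.6878 0.0517; -0.0884 0.5404; -0.1869 -0.1130]  nu=[-1.2106, -2.4358]  x^+=[-2.2142, 1.2656, -0.5029]  P^+=[0.1197 -0.0262 0.0469; -0.0262 0.2366 -0.0638; 0.0469 -0.0638 0.7805]

innov = [-1.2106, -2.4358]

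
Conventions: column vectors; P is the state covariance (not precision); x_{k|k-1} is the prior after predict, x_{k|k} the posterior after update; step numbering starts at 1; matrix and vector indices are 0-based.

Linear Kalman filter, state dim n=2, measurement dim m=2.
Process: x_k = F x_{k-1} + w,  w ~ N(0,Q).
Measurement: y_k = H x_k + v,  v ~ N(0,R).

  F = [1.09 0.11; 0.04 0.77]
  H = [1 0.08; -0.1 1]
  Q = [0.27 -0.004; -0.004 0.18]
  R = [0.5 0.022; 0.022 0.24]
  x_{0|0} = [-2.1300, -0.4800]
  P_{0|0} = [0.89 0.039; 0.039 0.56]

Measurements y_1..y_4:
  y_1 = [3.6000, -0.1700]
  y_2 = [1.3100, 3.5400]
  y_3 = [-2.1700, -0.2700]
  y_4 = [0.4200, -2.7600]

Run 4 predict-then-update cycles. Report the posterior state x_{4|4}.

step 1: x^-=[-2.3745, -0.4548]  P^-=[1.3435 0.1151; 0.1151 0.5159]  S=[1.8653 0.0431; 0.0431 0.7463]  K=[0.7268 -0.0678; 0.0683 0.6719]  nu=[6.0109, 0.0473]  x^+=[1.9910, -0.0123]  P^+=[0.3591 0.0356; 0.0356 0.1663]
step 2: x^-=[2.1688, 0.0701]  P^-=[0.7072 0.0558; 0.0558 0.2814]  S=[1.2179 0.0292; 0.0292 0.5173]  K=[0.5858 -0.0618; 0.0516 0.5303]  nu=[-0.8644, 3.6867]  x^+=[1.4345, 1.9804]  P^+=[0.2894 0.0270; 0.0270 0.1311]
step 3: x^-=[1.7814, 1.5823]  P^-=[0.6219 0.0425; 0.0425 0.2599]  S=[1.1303 0.0227; 0.0227 0.4976]  K=[0.5545 -0.0649; 0.0457 0.5116]  nu=[-4.0780, -1.6742]  x^+=[-0.3710, 0.5395]  P^+=[0.2739 0.0240; 0.0240 0.1262]
step 4: x^-=[-0.3451, 0.4006]  P^-=[0.6027 0.0389; 0.0389 0.2567]  S=[1.1106 0.0208; 0.0208 0.4950]  K=[0.5467 -0.0662; 0.0440 0.5090]  nu=[0.7330, -3.1951]  x^+=[0.2673, -1.1934]  P^+=[0.2701 0.0231; 0.0231 0.1254]

x_post = [0.2673, -1.1934]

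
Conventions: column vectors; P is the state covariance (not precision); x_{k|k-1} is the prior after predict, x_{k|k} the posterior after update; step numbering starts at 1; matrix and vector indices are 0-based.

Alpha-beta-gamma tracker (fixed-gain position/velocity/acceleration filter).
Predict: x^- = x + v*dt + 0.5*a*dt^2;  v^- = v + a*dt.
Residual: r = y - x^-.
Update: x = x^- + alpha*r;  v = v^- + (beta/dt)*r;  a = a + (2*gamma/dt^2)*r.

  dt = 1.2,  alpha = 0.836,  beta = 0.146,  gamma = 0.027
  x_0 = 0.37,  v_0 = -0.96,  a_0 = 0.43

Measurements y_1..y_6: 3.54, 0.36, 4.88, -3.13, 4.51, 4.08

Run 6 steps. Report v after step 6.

step 1: x_pred=-0.4724  r=4.0124  x^+=2.8820  v^+=0.0442  a^+=0.5805
step 2: x_pred=3.3529  r=-2.9929  x^+=0.8508  v^+=0.3766  a^+=0.4682
step 3: x_pred=1.6399  r=3.2401  x^+=4.3486  v^+=1.3327  a^+=0.5897
step 4: x_pred=6.3725  r=-9.5025  x^+=-1.5716  v^+=0.8842  a^+=0.2334
step 5: x_pred=-0.3425  r=4.8525  x^+=3.7142  v^+=1.7547  a^+=0.4154
step 6: x_pred=6.1189  r=-2.0389  x^+=4.4144  v^+=2.0051  a^+=0.3389

v_post = 2.0051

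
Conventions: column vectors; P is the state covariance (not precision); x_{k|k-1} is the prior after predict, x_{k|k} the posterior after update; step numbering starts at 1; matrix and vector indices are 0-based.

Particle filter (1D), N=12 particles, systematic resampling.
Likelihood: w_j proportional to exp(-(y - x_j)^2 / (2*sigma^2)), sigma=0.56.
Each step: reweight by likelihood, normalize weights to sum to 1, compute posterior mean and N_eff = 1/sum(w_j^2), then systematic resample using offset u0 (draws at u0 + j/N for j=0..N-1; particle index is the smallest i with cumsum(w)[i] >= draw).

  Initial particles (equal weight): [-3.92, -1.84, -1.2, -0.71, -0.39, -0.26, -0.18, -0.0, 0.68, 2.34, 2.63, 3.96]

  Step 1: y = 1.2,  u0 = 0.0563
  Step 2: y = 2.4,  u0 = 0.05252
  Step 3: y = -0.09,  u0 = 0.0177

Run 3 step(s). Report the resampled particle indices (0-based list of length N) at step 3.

resampled_idx = [0, 0, 1, 1, 2, 2, 3, 3, 4, 5, 5, 7]

step 1: w=[0.0000, 0.0000, 0.0001, 0.0029, 0.0175, 0.0329, 0.0472, 0.0990, 0.6389, 0.1238, 0.0377, 0.0000]  mean=0.7974  Neff=2.2812  idx=[6, 7, 8, 8, 8, 8, 8, 8, 8, 8, 9, 10]
step 2: w=[0.0000, 0.0001, 0.0045, 0.0045, 0.0045, 0.0045, 0.0045, 0.0045, 0.0045, 0.0045, 0.5009, 0.4630]  mean=2.4143  Neff=2.1486  idx=[10, 10, 10, 10, 10, 10, 11, 11, 11, 11, 11, 11]
step 3: w=[0.1526, 0.1526, 0.1526, 0.1526, 0.1526, 0.1526, 0.0141, 0.0141, 0.0141, 0.0141, 0.0141, 0.0141]  mean=2.3645  Neff=7.0999  idx=[0, 0, 1, 1, 2, 2, 3, 3, 4, 5, 5, 7]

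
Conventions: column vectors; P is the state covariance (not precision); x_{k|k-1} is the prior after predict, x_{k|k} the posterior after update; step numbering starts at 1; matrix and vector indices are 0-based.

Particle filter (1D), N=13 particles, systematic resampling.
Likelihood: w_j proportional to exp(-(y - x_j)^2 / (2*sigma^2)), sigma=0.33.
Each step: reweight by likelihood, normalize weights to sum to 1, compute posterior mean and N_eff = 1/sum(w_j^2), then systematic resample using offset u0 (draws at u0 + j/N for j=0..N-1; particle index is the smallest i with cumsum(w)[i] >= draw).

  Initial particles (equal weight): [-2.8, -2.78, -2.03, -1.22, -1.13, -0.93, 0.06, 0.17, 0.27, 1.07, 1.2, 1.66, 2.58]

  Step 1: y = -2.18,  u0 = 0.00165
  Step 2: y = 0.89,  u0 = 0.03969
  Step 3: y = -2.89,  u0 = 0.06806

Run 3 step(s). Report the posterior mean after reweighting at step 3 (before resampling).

step 1: w=[0.1331, 0.1489, 0.7012, 0.0113, 0.0049, 0.0006, 0.0000, 0.0000, 0.0000, 0.0000, 0.0000, 0.0000, 0.0000]  mean=-2.2299  Neff=1.8808  idx=[0, 0, 1, 1, 2, 2, 2, 2, 2, 2, 2, 2, 2]
step 2: w=[0.0000, 0.0000, 0.0000, 0.0000, 0.1111, 0.1111, 0.1111, 0.1111, 0.1111, 0.1111, 0.1111, 0.1111, 0.1111]  mean=-2.0300  Neff=9.0000  idx=[4, 5, 5, 6, 7, 7, 8, 9, 9, 10, 11, 11, 12]
step 3: w=[0.0769, 0.0769, 0.0769, 0.0769, 0.0769, 0.0769, 0.0769, 0.0769, 0.0769, 0.0769, 0.0769, 0.0769, 0.0769]  mean=-2.0300  Neff=13.0000  idx=[0, 1, 2, 3, 4, 5, 6, 7, 8, 9, 10, 11, 12]

post_mean = -2.0300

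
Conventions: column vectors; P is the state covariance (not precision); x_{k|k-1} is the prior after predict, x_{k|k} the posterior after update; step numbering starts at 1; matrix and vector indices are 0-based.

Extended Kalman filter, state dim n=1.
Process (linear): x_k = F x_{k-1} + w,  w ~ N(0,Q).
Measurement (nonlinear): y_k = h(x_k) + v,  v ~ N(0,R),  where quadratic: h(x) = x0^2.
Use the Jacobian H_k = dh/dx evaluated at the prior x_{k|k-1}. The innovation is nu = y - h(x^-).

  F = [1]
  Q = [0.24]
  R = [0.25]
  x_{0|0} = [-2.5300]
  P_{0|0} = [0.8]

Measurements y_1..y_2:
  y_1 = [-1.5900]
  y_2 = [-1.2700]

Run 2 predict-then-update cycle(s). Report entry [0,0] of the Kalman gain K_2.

K[0,0] = -0.4082

step 1: x^-=[-2.5300]  P^-=[1.0400]  H_jac=[-5.0600]  S=[26.8777]  K=[-0.1958]  nu=[-7.9909]  x^+=[-0.9655]  P^+=[0.0097]
step 2: x^-=[-0.9655]  P^-=[0.2497]  H_jac=[-1.9309]  S=[1.1809]  K=[-0.4082]  nu=[-2.2021]  x^+=[-0.0664]  P^+=[0.0529]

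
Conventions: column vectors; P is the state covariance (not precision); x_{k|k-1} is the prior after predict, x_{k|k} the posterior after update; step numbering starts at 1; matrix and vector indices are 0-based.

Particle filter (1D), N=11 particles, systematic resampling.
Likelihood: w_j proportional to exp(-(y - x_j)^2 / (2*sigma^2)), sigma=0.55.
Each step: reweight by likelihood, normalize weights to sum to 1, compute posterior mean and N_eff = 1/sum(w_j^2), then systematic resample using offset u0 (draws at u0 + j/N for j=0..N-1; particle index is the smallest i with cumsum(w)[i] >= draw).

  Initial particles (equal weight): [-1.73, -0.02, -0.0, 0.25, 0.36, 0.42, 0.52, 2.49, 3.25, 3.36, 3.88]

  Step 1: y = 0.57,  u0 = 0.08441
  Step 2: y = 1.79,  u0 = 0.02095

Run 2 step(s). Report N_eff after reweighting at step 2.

step 1: w=[0.0000, 0.1152, 0.1197, 0.1729, 0.1904, 0.1973, 0.2040, 0.0005, 0.0000, 0.0000, 0.0000]  mean=0.2995  Neff=5.7376  idx=[1, 2, 3, 3, 4, 4, 5, 5, 6, 6, 6]
step 2: w=[0.0107, 0.0121, 0.0477, 0.0477, 0.0819, 0.0819, 0.1081, 0.1081, 0.1673, 0.1673, 0.1673]  mean=0.4344  Neff=7.9662  idx=[1, 3, 5, 6, 6, 7, 8, 8, 9, 10, 10]

N_eff = 7.9662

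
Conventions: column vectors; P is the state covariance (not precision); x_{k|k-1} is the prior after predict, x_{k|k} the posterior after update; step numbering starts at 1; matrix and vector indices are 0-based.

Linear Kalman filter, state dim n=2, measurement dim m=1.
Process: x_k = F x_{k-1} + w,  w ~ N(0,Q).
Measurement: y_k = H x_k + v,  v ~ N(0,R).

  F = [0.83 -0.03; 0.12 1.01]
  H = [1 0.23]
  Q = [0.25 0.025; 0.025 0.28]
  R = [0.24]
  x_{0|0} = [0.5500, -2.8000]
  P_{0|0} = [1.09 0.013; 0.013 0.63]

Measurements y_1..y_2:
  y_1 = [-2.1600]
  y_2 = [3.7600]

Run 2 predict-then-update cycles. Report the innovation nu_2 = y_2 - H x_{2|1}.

innov = [5.3137]

step 1: x^-=[0.5405, -2.7620]  P^-=[1.0008 0.1253; 0.1253 0.9415]  S=[1.3483]  K=[0.7637; 0.2536]  nu=[-2.0652]  x^+=[-1.0367, -3.2857]  P^+=[0.2145 -0.1358; -0.1358 0.8548]
step 2: x^-=[-0.7619, -3.4429]  P^-=[0.4053 -0.0929; -0.0929 1.1222]  S=[0.6620]  K=[0.5800; 0.2496]  nu=[5.3137]  x^+=[2.3202, -2.1164]  P^+=[0.1826 -0.1887; -0.1887 1.0809]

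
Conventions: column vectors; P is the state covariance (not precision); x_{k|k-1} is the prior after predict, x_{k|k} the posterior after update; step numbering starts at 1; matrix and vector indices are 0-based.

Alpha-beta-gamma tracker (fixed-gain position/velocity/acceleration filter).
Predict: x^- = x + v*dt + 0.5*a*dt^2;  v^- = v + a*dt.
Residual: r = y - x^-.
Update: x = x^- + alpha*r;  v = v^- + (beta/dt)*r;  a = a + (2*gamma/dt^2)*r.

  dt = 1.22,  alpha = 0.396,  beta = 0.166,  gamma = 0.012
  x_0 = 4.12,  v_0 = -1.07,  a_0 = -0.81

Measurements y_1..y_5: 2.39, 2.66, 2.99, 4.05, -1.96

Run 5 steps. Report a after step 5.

a_post = -0.4807

step 1: x_pred=2.2118  r=0.1782  x^+=2.2824  v^+=-2.0340  a^+=-0.8071
step 2: x_pred=-0.7997  r=3.4597  x^+=0.5703  v^+=-2.5479  a^+=-0.7513
step 3: x_pred=-3.0973  r=6.0873  x^+=-0.6867  v^+=-2.6363  a^+=-0.6532
step 4: x_pred=-4.3890  r=8.4390  x^+=-1.0472  v^+=-2.2849  a^+=-0.5171
step 5: x_pred=-4.2196  r=2.2596  x^+=-3.3248  v^+=-2.6083  a^+=-0.4807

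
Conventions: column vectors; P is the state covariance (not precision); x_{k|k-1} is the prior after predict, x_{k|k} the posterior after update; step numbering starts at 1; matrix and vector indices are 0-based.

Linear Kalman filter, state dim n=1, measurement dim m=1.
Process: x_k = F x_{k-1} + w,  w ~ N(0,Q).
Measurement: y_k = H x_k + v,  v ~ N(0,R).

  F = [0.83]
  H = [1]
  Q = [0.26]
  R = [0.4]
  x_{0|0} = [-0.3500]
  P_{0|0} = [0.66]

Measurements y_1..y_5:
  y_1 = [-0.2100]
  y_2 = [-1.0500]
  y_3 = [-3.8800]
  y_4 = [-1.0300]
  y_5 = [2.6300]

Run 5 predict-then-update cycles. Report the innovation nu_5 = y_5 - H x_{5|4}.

step 1: x^-=[-0.2905]  P^-=[0.7147]  S=[1.1147]  K=[0.6412]  nu=[0.0805]  x^+=[-0.2389]  P^+=[0.2565]
step 2: x^-=[-0.1983]  P^-=[0.4367]  S=[0.8367]  K=[0.5219]  nu=[-0.8517]  x^+=[-0.6428]  P^+=[0.2088]
step 3: x^-=[-0.5335]  P^-=[0.4038]  S=[0.8038]  K=[0.5024]  nu=[-3.3465]  x^+=[-2.2147]  P^+=[0.2010]
step 4: x^-=[-1.8382]  P^-=[0.3984]  S=[0.7984]  K=[0.4990]  nu=[0.8082]  x^+=[-1.4349]  P^+=[0.1996]
step 5: x^-=[-1.1910]  P^-=[0.3975]  S=[0.7975]  K=[0.4984]  nu=[3.8210]  x^+=[0.7136]  P^+=[0.1994]

innov = [3.8210]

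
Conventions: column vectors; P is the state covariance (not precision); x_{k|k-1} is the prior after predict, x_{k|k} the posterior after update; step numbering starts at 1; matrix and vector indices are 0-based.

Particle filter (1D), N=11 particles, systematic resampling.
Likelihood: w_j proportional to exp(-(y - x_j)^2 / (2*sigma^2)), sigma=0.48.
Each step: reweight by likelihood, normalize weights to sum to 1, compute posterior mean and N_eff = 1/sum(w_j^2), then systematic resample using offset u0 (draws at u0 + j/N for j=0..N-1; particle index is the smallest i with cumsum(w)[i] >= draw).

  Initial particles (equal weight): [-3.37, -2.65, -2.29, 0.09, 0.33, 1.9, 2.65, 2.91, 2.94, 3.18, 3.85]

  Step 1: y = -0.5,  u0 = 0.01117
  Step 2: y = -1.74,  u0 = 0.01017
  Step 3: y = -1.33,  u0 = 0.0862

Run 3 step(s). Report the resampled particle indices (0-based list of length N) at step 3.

resampled_idx = [0, 1, 2, 3, 4, 5, 6, 7, 8, 9, 10]

step 1: w=[0.0000, 0.0001, 0.0014, 0.6759, 0.3226, 0.0000, 0.0000, 0.0000, 0.0000, 0.0000, 0.0000]  mean=0.1640  Neff=1.7826  idx=[3, 3, 3, 3, 3, 3, 3, 3, 4, 4, 4]
step 2: w=[0.1191, 0.1191, 0.1191, 0.1191, 0.1191, 0.1191, 0.1191, 0.1191, 0.0156, 0.0156, 0.0156]  mean=0.1013  Neff=8.7499  idx=[0, 0, 1, 2, 3, 3, 4, 5, 6, 6, 7]
step 3: w=[0.0909, 0.0909, 0.0909, 0.0909, 0.0909, 0.0909, 0.0909, 0.0909, 0.0909, 0.0909, 0.0909]  mean=0.0900  Neff=11.0000  idx=[0, 1, 2, 3, 4, 5, 6, 7, 8, 9, 10]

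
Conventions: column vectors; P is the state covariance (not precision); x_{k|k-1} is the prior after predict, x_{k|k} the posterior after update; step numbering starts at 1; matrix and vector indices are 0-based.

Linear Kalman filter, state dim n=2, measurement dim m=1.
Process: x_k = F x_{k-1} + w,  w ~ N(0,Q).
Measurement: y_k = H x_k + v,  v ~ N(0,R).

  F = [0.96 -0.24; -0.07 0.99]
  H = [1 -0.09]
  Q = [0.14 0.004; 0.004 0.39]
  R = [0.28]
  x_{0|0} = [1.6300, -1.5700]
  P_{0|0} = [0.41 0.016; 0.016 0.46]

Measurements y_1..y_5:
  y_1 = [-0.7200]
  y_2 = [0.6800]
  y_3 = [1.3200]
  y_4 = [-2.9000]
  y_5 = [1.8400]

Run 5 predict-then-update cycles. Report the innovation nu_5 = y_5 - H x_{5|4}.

step 1: x^-=[1.9416, -1.6684]  P^-=[0.5370 -0.1174; -0.1174 0.8406]  S=[0.8449]  K=[0.6480; -0.2285]  nu=[-2.8118]  x^+=[0.1195, -1.0260]  P^+=[0.1821 0.0077; 0.0077 0.7965]
step 2: x^-=[0.3609, -1.0241]  P^-=[0.3502 -0.1900; -0.1900 1.1705]  S=[0.6739]  K=[0.5450; -0.4383]  nu=[0.2269]  x^+=[0.4846, -1.1236]  P^+=[0.1500 -0.0290; -0.0290 1.0410]
step 3: x^-=[0.7349, -1.1463]  P^-=[0.3516 -0.2815; -0.2815 1.4151]  S=[0.6937]  K=[0.5433; -0.5894]  nu=[0.4820]  x^+=[0.9967, -1.4303]  P^+=[0.1468 -0.0594; -0.0594 1.1741]
step 4: x^-=[1.3002, -1.4858]  P^-=[0.3703 -0.3422; -0.3422 1.5497]  S=[0.7244]  K=[0.5536; -0.6650]  nu=[-4.3339]  x^+=[-1.0992, 1.3961]  P^+=[0.1482 -0.0755; -0.0755 1.2294]
step 5: x^-=[-1.3903, 1.4591]  P^-=[0.3822 -0.3711; -0.3711 1.6061]  S=[0.7420]  K=[0.5601; -0.6949]  nu=[3.3616]  x^+=[0.4926, -0.8771]  P^+=[0.1494 -0.0823; -0.0823 1.2477]

innov = [3.3616]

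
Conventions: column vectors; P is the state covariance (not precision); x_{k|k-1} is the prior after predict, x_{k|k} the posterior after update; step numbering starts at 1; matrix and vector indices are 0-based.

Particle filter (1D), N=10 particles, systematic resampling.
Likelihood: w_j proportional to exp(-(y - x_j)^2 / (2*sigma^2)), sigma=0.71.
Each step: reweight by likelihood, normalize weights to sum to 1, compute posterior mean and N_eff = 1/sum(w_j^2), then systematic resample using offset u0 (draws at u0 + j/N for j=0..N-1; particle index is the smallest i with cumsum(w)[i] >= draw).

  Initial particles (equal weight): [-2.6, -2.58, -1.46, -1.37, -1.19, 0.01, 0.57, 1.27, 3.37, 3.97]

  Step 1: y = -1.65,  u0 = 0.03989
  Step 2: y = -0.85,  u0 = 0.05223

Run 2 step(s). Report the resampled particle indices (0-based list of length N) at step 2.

resampled_idx = [2, 3, 4, 5, 5, 6, 7, 8, 8, 9]

step 1: w=[0.1133, 0.1176, 0.2676, 0.2566, 0.2248, 0.0180, 0.0021, 0.0001, 0.0000, 0.0000]  mean=-1.6062  Neff=4.6523  idx=[0, 1, 2, 2, 2, 3, 3, 3, 4, 4]
step 2: w=[0.0077, 0.0082, 0.1106, 0.1106, 0.1106, 0.1223, 0.1223, 0.1223, 0.1426, 0.1426]  mean=-1.3679  Neff=8.1686  idx=[2, 3, 4, 5, 5, 6, 7, 8, 8, 9]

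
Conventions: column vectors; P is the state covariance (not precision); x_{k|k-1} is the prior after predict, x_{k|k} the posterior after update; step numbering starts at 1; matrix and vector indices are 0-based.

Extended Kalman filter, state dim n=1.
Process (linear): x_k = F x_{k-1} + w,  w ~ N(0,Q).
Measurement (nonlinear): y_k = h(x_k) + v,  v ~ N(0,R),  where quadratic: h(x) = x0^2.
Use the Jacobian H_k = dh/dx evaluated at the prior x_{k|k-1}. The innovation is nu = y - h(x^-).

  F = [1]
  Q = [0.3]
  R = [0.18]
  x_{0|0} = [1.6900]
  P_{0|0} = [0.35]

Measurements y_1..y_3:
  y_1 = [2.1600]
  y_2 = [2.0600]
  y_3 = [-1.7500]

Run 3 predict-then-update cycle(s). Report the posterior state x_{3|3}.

step 1: x^-=[1.6900]  P^-=[0.6500]  H_jac=[3.3800]  S=[7.6059]  K=[0.2889]  nu=[-0.6961]  x^+=[1.4889]  P^+=[0.0154]
step 2: x^-=[1.4889]  P^-=[0.3154]  H_jac=[2.9779]  S=[2.9767]  K=[0.3155]  nu=[-0.1569]  x^+=[1.4394]  P^+=[0.0191]
step 3: x^-=[1.4394]  P^-=[0.3191]  H_jac=[2.8788]  S=[2.8244]  K=[0.3252]  nu=[-3.8219]  x^+=[0.1964]  P^+=[0.0203]

x_post = [0.1964]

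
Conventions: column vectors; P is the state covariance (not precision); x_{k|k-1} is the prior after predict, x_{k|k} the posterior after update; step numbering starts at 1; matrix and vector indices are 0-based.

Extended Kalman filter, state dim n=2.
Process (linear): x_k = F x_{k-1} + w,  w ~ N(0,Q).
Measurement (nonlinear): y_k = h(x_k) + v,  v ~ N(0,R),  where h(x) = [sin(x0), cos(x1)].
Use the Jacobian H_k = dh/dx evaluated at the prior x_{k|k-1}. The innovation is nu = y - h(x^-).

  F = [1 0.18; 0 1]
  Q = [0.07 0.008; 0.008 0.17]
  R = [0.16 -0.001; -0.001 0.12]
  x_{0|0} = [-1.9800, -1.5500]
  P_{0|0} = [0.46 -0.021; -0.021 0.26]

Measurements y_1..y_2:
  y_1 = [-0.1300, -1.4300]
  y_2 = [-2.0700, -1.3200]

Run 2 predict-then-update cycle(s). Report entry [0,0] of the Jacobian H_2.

H_jac[0,0] = -0.9769

step 1: x^-=[-2.2590, -1.5500]  P^-=[0.5309 0.0338; 0.0338 0.4300]  H_jac=[-0.6352 0.0000; 0.0000 0.9998]  S=[0.3742 -0.0225; -0.0225 0.5498]  K=[-0.8997 0.0247; -0.0105 0.7815]  nu=[0.6424, -1.4508]  x^+=[-2.8728, -2.6905]  P^+=[0.2267 0.0039; 0.0039 0.0938]
step 2: x^-=[-3.3571, -2.6905]  P^-=[0.3011 0.0288; 0.0288 0.2638]  H_jac=[-0.9769 0.0000; 0.0000 0.4360]  S=[0.4473 -0.0132; -0.0132 0.1701]  K=[-0.6569 0.0225; -0.0429 0.6726]  nu=[-2.2838, -0.4200]  x^+=[-1.8664, -2.8751]  P^+=[0.1076 0.0077; 0.0077 0.1852]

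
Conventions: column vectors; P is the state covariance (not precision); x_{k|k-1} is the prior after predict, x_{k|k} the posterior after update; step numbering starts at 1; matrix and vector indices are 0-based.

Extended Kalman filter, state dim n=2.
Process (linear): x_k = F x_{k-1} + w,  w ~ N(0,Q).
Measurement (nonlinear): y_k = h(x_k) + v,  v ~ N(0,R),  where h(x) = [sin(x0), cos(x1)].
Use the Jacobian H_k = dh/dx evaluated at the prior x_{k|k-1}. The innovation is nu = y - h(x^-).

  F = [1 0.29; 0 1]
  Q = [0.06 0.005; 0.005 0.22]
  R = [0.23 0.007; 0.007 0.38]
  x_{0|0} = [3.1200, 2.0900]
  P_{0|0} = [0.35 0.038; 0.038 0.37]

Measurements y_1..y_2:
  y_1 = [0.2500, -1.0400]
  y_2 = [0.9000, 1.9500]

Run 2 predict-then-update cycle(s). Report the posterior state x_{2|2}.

step 1: x^-=[3.7261, 2.0900]  P^-=[0.4632 0.1503; 0.1503 0.5900]  H_jac=[-0.8340 0.0000; 0.0000 -0.8682]  S=[0.5521 0.1158; 0.1158 0.8247]  K=[-0.6866 -0.0618; -0.0997 -0.6071]  nu=[0.8018, -0.5438]  x^+=[3.2092, 2.3402]  P^+=[0.1899 0.0326; 0.0326 0.2665]
step 2: x^-=[3.8879, 2.3402]  P^-=[0.2912 0.1149; 0.1149 0.4865]  H_jac=[-0.7342 0.0000; 0.0000 -0.7183]  S=[0.3870 0.0676; 0.0676 0.6310]  K=[-0.5397 -0.0730; -0.1235 -0.5406]  nu=[1.5789, 2.6457]  x^+=[2.8426, 0.7149]  P^+=[0.1698 0.0439; 0.0439 0.2872]

x_post = [2.8426, 0.7149]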